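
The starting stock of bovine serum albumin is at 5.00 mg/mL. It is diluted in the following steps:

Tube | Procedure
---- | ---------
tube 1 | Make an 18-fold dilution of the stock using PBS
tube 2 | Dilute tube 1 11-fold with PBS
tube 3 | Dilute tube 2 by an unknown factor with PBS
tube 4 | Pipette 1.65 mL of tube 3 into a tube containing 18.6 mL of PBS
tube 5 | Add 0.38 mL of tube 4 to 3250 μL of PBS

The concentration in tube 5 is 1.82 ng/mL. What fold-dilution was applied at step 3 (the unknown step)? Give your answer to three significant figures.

118-fold

Step 1: 18-fold → factor 18
Step 2: 11-fold → factor 11
Step 3: unknown factor x
Step 4: 1.65 mL + 18.6 mL = 20.25 mL total → factor 20.25/1.65 = 12.273
Step 5: 0.38 mL + 3250 μL = 3.63 mL total → factor 3.63/0.38 = 9.5526
Product of known-step factors = 23213
Overall factor = 5.00 mg/mL / (1.82 ng/mL) = 2.7473 × 10^6
x = 2.7473 × 10^6 / 23213 = 118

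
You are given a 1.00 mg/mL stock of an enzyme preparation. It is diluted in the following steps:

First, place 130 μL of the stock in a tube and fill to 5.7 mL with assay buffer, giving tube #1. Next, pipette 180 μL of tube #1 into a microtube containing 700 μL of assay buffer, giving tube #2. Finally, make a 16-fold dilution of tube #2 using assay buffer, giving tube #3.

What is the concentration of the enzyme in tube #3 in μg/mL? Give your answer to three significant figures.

0.292 μg/mL

Step 1: 130 μL brought to 5.7 mL → factor 5700/130 = 43.846
Step 2: 180 μL + 700 μL = 880 μL total → factor 880/180 = 4.8889
Step 3: 16-fold → factor 16
Overall dilution factor = 43.846 × 4.8889 × 16 = 3429.7
Final = 1.00 mg/mL / 3429.7 = 0.0002916 mg/mL = 0.292 μg/mL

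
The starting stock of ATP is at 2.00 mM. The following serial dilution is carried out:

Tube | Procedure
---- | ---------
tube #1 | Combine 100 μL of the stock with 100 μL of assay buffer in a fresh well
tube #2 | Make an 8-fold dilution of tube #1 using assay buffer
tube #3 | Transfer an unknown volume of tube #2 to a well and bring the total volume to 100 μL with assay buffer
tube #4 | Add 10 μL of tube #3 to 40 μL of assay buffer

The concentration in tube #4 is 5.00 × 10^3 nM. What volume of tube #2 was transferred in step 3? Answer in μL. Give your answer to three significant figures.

20.0 μL

Step 1: 100 μL + 100 μL = 200 μL total → factor 200/100 = 2
Step 2: 8-fold → factor 8
Step 3: v brought to 100 μL → factor = 100 μL/v
Step 4: 10 μL + 40 μL = 50 μL total → factor 50/10 = 5
Product of known-step factors = 80
Overall factor = 2.00 mM / (5.00 × 10^3 nM) = 400
Step-3 factor = 400 / 80 = 5
v = 100 μL / 5 = 20.0 μL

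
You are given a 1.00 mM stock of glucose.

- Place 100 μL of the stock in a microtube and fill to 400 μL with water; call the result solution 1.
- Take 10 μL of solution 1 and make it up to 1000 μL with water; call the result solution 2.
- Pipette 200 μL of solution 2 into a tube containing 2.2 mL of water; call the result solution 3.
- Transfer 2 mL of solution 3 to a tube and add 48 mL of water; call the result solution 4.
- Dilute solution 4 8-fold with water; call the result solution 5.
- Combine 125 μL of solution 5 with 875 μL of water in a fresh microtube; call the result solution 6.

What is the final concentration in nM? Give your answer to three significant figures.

0.130 nM

Step 1: 100 μL brought to 400 μL → factor 400/100 = 4
Step 2: 10 μL brought to 1000 μL → factor 1000/10 = 100
Step 3: 200 μL + 2.2 mL = 2400 μL total → factor 2400/200 = 12
Step 4: 2 mL + 48 mL = 50 mL total → factor 50/2 = 25
Step 5: 8-fold → factor 8
Step 6: 125 μL + 875 μL = 1000 μL total → factor 1000/125 = 8
Overall dilution factor = 4 × 100 × 12 × 25 × 8 × 8 = 7.68 × 10^6
Final = 1.00 mM / 7.68 × 10^6 = 1.302 × 10^-7 mM = 0.130 nM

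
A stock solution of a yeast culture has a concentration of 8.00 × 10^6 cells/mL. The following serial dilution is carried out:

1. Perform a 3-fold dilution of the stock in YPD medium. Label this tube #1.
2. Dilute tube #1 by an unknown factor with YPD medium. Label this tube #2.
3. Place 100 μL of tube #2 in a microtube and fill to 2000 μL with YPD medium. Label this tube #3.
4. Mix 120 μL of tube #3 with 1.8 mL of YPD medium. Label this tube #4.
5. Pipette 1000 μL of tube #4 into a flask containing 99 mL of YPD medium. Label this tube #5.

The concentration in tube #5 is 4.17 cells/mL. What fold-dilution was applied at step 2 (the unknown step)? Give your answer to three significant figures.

20.0-fold

Step 1: 3-fold → factor 3
Step 2: unknown factor x
Step 3: 100 μL brought to 2000 μL → factor 2000/100 = 20
Step 4: 120 μL + 1.8 mL = 1920 μL total → factor 1920/120 = 16
Step 5: 1000 μL + 99 mL = 1 × 10^5 μL total → factor 1 × 10^5/1000 = 100
Product of known-step factors = 96000
Overall factor = 8.00 × 10^6 cells/mL / (4.17 cells/mL) = 1.9185 × 10^6
x = 1.9185 × 10^6 / 96000 = 20.0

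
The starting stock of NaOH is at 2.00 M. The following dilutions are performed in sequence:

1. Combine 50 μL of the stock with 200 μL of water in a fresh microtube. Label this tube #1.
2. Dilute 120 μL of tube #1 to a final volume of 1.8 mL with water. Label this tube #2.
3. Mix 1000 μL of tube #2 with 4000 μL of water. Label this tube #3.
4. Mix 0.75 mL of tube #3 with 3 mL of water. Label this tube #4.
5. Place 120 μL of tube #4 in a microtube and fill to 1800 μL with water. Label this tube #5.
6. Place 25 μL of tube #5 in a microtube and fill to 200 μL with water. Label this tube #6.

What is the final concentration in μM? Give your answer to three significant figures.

8.89 μM

Step 1: 50 μL + 200 μL = 250 μL total → factor 250/50 = 5
Step 2: 120 μL brought to 1.8 mL → factor 1800/120 = 15
Step 3: 1000 μL + 4000 μL = 5000 μL total → factor 5000/1000 = 5
Step 4: 0.75 mL + 3 mL = 3.75 mL total → factor 3.75/0.75 = 5
Step 5: 120 μL brought to 1800 μL → factor 1800/120 = 15
Step 6: 25 μL brought to 200 μL → factor 200/25 = 8
Overall dilution factor = 5 × 15 × 5 × 5 × 15 × 8 = 2.25 × 10^5
Final = 2.00 M / 2.25 × 10^5 = 8.889 × 10^-6 M = 8.89 μM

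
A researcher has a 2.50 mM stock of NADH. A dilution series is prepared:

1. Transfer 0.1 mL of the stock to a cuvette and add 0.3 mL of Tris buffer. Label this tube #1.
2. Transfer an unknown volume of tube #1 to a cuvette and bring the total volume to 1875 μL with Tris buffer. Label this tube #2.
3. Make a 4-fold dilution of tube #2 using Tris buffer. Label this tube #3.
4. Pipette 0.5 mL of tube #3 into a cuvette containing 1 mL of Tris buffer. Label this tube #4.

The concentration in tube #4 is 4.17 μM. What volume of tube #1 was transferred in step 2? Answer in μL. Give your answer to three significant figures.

150 μL

Step 1: 0.1 mL + 0.3 mL = 0.4 mL total → factor 0.4/0.1 = 4
Step 2: v brought to 1875 μL → factor = 1875 μL/v
Step 3: 4-fold → factor 4
Step 4: 0.5 mL + 1 mL = 1.5 mL total → factor 1.5/0.5 = 3
Product of known-step factors = 48
Overall factor = 2.50 mM / (4.17 μM) = 599.52
Step-2 factor = 599.52 / 48 = 12.49
v = 1875 μL / 12.49 = 150 μL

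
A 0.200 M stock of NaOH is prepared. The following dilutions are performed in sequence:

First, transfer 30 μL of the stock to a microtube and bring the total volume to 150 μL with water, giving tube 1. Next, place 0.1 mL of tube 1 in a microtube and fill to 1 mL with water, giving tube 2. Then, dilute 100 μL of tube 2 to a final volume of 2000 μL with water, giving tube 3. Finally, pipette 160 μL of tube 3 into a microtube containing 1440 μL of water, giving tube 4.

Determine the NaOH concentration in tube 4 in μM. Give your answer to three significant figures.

Step 1: 30 μL brought to 150 μL → factor 150/30 = 5
Step 2: 0.1 mL brought to 1 mL → factor 1/0.1 = 10
Step 3: 100 μL brought to 2000 μL → factor 2000/100 = 20
Step 4: 160 μL + 1440 μL = 1600 μL total → factor 1600/160 = 10
Overall dilution factor = 5 × 10 × 20 × 10 = 10000
Final = 0.200 M / 10000 = 2.000 × 10^-5 M = 20.0 μM

20.0 μM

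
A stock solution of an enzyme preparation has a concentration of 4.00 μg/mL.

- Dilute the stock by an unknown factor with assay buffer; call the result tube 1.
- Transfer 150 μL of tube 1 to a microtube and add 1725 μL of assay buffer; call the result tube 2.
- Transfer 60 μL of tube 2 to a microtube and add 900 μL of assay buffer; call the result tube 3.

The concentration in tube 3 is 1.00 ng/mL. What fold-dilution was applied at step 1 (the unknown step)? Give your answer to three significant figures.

Step 1: unknown factor x
Step 2: 150 μL + 1725 μL = 1875 μL total → factor 1875/150 = 12.5
Step 3: 60 μL + 900 μL = 960 μL total → factor 960/60 = 16
Product of known-step factors = 200
Overall factor = 4.00 μg/mL / (1.00 ng/mL) = 4000
x = 4000 / 200 = 20.0

20.0-fold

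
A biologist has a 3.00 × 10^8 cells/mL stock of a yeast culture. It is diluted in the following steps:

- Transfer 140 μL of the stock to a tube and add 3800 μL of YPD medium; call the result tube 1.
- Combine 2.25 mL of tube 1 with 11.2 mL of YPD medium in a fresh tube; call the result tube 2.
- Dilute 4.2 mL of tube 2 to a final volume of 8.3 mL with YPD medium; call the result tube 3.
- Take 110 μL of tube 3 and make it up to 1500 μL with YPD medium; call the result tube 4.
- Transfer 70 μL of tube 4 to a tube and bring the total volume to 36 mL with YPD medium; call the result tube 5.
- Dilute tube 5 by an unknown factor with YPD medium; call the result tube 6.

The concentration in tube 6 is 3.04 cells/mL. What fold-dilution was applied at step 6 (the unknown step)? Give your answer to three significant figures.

42.3-fold

Step 1: 140 μL + 3800 μL = 3940 μL total → factor 3940/140 = 28.143
Step 2: 2.25 mL + 11.2 mL = 13.45 mL total → factor 13.45/2.25 = 5.9778
Step 3: 4.2 mL brought to 8.3 mL → factor 8.3/4.2 = 1.9762
Step 4: 110 μL brought to 1500 μL → factor 1500/110 = 13.636
Step 5: 70 μL brought to 36 mL → factor 36000/70 = 514.29
Step 6: unknown factor x
Product of known-step factors = 2.3315 × 10^6
Overall factor = 3.00 × 10^8 cells/mL / (3.04 cells/mL) = 9.8684 × 10^7
x = 9.8684 × 10^7 / 2.3315 × 10^6 = 42.3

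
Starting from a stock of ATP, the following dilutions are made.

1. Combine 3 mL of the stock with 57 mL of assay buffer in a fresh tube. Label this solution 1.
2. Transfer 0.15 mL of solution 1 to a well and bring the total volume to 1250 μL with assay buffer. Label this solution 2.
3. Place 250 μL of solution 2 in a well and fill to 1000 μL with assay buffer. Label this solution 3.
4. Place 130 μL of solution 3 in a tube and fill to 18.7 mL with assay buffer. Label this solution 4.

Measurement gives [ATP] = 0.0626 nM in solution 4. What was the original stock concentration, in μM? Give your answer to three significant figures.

6.00 μM

Step 1: 3 mL + 57 mL = 60 mL total → factor 60/3 = 20
Step 2: 0.15 mL brought to 1250 μL → factor 1.25/0.15 = 8.3333
Step 3: 250 μL brought to 1000 μL → factor 1000/250 = 4
Step 4: 130 μL brought to 18.7 mL → factor 18700/130 = 143.85
Overall dilution factor = 20 × 8.3333 × 4 × 143.85 = 95897
Stock = 0.0626 nM × 95897 = 6003 nM = 6.00 μM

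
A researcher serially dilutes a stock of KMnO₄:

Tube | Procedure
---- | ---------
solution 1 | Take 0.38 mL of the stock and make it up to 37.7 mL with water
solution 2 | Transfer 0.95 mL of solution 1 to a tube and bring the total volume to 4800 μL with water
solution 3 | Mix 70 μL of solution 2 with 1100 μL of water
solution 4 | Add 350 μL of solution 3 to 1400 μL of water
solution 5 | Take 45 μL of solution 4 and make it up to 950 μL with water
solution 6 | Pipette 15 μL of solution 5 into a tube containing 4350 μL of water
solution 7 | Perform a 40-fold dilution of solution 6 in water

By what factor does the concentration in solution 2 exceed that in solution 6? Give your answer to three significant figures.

5.13 × 10^5

Step 1: 0.38 mL brought to 37.7 mL → factor 37.7/0.38 = 99.211
Step 2: 0.95 mL brought to 4800 μL → factor 4.8/0.95 = 5.0526
Step 3: 70 μL + 1100 μL = 1170 μL total → factor 1170/70 = 16.714
Step 4: 350 μL + 1400 μL = 1750 μL total → factor 1750/350 = 5
Step 5: 45 μL brought to 950 μL → factor 950/45 = 21.111
Step 6: 15 μL + 4350 μL = 4365 μL total → factor 4365/15 = 291
Dilution factor to solution 2 = 501.27; to solution 6 = 2.5736 × 10^8
[solution 2]/[solution 6] = (factor to solution 6)/(factor to solution 2) = 2.5736 × 10^8/501.27 = 5.13 × 10^5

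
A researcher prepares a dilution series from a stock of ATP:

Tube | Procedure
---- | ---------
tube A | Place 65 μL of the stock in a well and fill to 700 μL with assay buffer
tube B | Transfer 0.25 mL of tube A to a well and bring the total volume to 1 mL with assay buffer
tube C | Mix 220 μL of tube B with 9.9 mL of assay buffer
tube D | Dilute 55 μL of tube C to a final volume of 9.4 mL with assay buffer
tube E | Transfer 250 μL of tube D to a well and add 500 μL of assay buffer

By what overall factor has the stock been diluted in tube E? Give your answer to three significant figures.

Step 1: 65 μL brought to 700 μL → factor 700/65 = 10.769
Step 2: 0.25 mL brought to 1 mL → factor 1/0.25 = 4
Step 3: 220 μL + 9.9 mL = 10120 μL total → factor 10120/220 = 46
Step 4: 55 μL brought to 9.4 mL → factor 9400/55 = 170.91
Step 5: 250 μL + 500 μL = 750 μL total → factor 750/250 = 3
Overall dilution factor = 10.769 × 4 × 46 × 170.91 × 3 = 1.016 × 10^6

1.02 × 10^6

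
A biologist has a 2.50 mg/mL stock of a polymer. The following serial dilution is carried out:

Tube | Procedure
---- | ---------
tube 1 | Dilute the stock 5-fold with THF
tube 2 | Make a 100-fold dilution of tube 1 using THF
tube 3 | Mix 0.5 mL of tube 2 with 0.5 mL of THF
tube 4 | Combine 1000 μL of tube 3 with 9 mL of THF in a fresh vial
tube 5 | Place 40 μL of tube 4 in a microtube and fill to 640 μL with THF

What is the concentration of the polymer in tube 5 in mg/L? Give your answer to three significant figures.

Step 1: 5-fold → factor 5
Step 2: 100-fold → factor 100
Step 3: 0.5 mL + 0.5 mL = 1 mL total → factor 1/0.5 = 2
Step 4: 1000 μL + 9 mL = 10000 μL total → factor 10000/1000 = 10
Step 5: 40 μL brought to 640 μL → factor 640/40 = 16
Overall dilution factor = 5 × 100 × 2 × 10 × 16 = 1.6 × 10^5
Final = 2.50 mg/mL / 1.6 × 10^5 = 1.563 × 10^-5 mg/mL = 0.0156 mg/L

0.0156 mg/L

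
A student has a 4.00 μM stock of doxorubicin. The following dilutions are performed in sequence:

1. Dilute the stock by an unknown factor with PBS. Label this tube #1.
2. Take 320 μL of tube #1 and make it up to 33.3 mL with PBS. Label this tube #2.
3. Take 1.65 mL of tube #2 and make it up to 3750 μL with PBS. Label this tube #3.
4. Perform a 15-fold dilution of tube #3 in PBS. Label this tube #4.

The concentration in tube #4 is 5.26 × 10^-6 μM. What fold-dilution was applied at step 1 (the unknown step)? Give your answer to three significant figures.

Step 1: unknown factor x
Step 2: 320 μL brought to 33.3 mL → factor 33300/320 = 104.06
Step 3: 1.65 mL brought to 3750 μL → factor 3.75/1.65 = 2.2727
Step 4: 15-fold → factor 15
Product of known-step factors = 3547.6
Overall factor = 4.00 μM / (5.26 × 10^-6 μM) = 7.6046 × 10^5
x = 7.6046 × 10^5 / 3547.6 = 214

214-fold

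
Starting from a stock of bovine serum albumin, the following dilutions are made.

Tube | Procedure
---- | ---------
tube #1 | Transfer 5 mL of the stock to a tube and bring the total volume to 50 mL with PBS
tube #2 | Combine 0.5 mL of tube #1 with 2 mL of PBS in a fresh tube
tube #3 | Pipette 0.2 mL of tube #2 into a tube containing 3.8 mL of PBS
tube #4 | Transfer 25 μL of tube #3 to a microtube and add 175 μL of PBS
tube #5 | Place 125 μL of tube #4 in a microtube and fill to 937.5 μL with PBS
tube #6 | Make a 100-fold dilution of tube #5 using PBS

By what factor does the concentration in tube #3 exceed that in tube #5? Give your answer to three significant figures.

Step 1: 5 mL brought to 50 mL → factor 50/5 = 10
Step 2: 0.5 mL + 2 mL = 2.5 mL total → factor 2.5/0.5 = 5
Step 3: 0.2 mL + 3.8 mL = 4 mL total → factor 4/0.2 = 20
Step 4: 25 μL + 175 μL = 200 μL total → factor 200/25 = 8
Step 5: 125 μL brought to 937.5 μL → factor 937.5/125 = 7.5
Dilution factor to tube #3 = 1000; to tube #5 = 60000
[tube #3]/[tube #5] = (factor to tube #5)/(factor to tube #3) = 60000/1000 = 60.0

60.0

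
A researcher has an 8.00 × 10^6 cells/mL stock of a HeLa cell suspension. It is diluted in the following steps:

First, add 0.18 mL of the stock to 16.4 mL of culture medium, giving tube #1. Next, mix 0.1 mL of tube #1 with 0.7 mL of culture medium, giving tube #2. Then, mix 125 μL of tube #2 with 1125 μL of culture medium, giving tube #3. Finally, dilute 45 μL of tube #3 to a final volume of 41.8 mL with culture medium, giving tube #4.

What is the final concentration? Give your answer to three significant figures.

1.17 cells/mL

Step 1: 0.18 mL + 16.4 mL = 16.58 mL total → factor 16.58/0.18 = 92.111
Step 2: 0.1 mL + 0.7 mL = 0.8 mL total → factor 0.8/0.1 = 8
Step 3: 125 μL + 1125 μL = 1250 μL total → factor 1250/125 = 10
Step 4: 45 μL brought to 41.8 mL → factor 41800/45 = 928.89
Overall dilution factor = 92.111 × 8 × 10 × 928.89 = 6.8449 × 10^6
Final = 8.00 × 10^6 cells/mL / 6.8449 × 10^6 = 1.17 cells/mL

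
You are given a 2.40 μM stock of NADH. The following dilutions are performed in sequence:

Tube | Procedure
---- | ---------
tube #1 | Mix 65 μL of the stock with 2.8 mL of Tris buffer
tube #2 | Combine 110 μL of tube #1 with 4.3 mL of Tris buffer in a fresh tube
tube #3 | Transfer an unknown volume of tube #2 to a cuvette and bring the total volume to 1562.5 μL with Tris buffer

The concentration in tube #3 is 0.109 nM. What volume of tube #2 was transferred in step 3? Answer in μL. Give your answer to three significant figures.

Step 1: 65 μL + 2.8 mL = 2865 μL total → factor 2865/65 = 44.077
Step 2: 110 μL + 4.3 mL = 4410 μL total → factor 4410/110 = 40.091
Step 3: v brought to 1562.5 μL → factor = 1562.5 μL/v
Product of known-step factors = 1767.1
Overall factor = 2.40 μM / (0.109 nM) = 22018
Step-3 factor = 22018 / 1767.1 = 12.46
v = 1562.5 μL / 12.46 = 125 μL

125 μL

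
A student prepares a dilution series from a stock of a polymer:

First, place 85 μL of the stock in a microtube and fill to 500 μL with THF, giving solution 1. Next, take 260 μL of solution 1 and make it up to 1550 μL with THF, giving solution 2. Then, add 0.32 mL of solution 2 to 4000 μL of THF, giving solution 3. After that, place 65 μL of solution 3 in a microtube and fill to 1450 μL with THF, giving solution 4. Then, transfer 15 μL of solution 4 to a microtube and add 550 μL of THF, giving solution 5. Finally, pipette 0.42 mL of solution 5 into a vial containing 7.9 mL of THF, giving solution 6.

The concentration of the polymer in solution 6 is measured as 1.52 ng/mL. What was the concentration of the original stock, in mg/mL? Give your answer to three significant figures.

12.0 mg/mL

Step 1: 85 μL brought to 500 μL → factor 500/85 = 5.8824
Step 2: 260 μL brought to 1550 μL → factor 1550/260 = 5.9615
Step 3: 0.32 mL + 4000 μL = 4.32 mL total → factor 4.32/0.32 = 13.5
Step 4: 65 μL brought to 1450 μL → factor 1450/65 = 22.308
Step 5: 15 μL + 550 μL = 565 μL total → factor 565/15 = 37.667
Step 6: 0.42 mL + 7.9 mL = 8.32 mL total → factor 8.32/0.42 = 19.81
Overall dilution factor = 5.8824 × 5.9615 × 13.5 × 22.308 × 37.667 × 19.81 = 7.8801 × 10^6
Stock = 1.52 ng/mL × 7.8801 × 10^6 = 1.198 × 10^7 ng/mL = 12.0 mg/mL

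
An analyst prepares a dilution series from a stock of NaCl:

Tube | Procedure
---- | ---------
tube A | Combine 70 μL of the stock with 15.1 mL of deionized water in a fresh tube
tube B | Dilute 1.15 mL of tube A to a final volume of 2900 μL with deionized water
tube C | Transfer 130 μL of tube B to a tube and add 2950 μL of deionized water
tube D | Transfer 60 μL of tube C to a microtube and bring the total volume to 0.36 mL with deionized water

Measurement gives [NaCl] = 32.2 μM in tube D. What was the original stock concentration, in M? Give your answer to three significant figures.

2.50 M

Step 1: 70 μL + 15.1 mL = 15170 μL total → factor 15170/70 = 216.71
Step 2: 1.15 mL brought to 2900 μL → factor 2.9/1.15 = 2.5217
Step 3: 130 μL + 2950 μL = 3080 μL total → factor 3080/130 = 23.692
Step 4: 60 μL brought to 0.36 mL → factor 360/60 = 6
Overall dilution factor = 216.71 × 2.5217 × 23.692 × 6 = 77687
Stock = 32.2 μM × 77687 = 2.502 × 10^6 μM = 2.50 M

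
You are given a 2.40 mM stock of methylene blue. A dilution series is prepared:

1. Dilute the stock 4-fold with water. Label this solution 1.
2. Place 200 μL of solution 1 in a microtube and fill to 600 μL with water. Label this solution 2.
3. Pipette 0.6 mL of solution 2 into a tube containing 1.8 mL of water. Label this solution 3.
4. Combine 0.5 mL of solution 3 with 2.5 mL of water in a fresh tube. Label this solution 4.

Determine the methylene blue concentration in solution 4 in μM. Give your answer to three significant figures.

Step 1: 4-fold → factor 4
Step 2: 200 μL brought to 600 μL → factor 600/200 = 3
Step 3: 0.6 mL + 1.8 mL = 2.4 mL total → factor 2.4/0.6 = 4
Step 4: 0.5 mL + 2.5 mL = 3 mL total → factor 3/0.5 = 6
Overall dilution factor = 4 × 3 × 4 × 6 = 288
Final = 2.40 mM / 288 = 0.008333 mM = 8.33 μM

8.33 μM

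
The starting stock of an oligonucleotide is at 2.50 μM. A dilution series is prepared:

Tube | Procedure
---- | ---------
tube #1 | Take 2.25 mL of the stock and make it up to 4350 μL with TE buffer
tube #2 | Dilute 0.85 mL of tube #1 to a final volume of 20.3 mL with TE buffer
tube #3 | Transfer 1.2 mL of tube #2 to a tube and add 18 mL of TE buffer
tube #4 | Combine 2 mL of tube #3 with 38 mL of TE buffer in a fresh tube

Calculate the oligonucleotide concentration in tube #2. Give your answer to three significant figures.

0.0541 μM

Step 1: 2.25 mL brought to 4350 μL → factor 4.35/2.25 = 1.9333
Step 2: 0.85 mL brought to 20.3 mL → factor 20.3/0.85 = 23.882
Dilution factor through tube #2 = 1.9333 × 23.882 = 46.173
[tube #2] = 2.50 μM / 46.173 = 0.0541 μM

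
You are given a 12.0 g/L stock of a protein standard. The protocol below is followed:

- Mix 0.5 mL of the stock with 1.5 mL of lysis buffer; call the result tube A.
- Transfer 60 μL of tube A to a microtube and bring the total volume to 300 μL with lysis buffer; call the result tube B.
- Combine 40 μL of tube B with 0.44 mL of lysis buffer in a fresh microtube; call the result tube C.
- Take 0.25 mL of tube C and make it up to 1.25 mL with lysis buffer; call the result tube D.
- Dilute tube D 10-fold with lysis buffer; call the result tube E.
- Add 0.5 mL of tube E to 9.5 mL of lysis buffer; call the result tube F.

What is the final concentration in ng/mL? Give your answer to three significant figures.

Step 1: 0.5 mL + 1.5 mL = 2 mL total → factor 2/0.5 = 4
Step 2: 60 μL brought to 300 μL → factor 300/60 = 5
Step 3: 40 μL + 0.44 mL = 480 μL total → factor 480/40 = 12
Step 4: 0.25 mL brought to 1.25 mL → factor 1.25/0.25 = 5
Step 5: 10-fold → factor 10
Step 6: 0.5 mL + 9.5 mL = 10 mL total → factor 10/0.5 = 20
Overall dilution factor = 4 × 5 × 12 × 5 × 10 × 20 = 2.4 × 10^5
Final = 12.0 g/L / 2.4 × 10^5 = 5.000 × 10^-5 g/L = 50.0 ng/mL

50.0 ng/mL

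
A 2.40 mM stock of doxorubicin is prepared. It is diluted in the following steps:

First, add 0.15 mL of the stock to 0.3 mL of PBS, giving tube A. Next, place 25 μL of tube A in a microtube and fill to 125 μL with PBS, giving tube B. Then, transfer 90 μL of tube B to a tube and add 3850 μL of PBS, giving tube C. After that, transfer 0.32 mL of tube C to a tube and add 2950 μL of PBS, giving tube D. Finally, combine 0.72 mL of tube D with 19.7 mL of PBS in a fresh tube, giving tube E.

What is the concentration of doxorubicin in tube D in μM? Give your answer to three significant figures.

0.358 μM

Step 1: 0.15 mL + 0.3 mL = 0.45 mL total → factor 0.45/0.15 = 3
Step 2: 25 μL brought to 125 μL → factor 125/25 = 5
Step 3: 90 μL + 3850 μL = 3940 μL total → factor 3940/90 = 43.778
Step 4: 0.32 mL + 2950 μL = 3.27 mL total → factor 3.27/0.32 = 10.219
Dilution factor through tube D = 3 × 5 × 43.778 × 10.219 = 6710.3
[tube D] = 2.40 mM / 6710.3 = 0.0003577 mM = 0.358 μM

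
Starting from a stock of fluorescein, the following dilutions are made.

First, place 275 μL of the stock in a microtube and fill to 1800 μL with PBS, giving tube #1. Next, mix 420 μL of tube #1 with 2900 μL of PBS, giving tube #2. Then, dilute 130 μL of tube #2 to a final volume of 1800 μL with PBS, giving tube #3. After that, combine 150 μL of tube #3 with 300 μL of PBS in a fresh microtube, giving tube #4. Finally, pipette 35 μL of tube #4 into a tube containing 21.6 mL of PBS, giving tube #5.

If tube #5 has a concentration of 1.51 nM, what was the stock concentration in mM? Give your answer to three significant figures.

2.01 mM

Step 1: 275 μL brought to 1800 μL → factor 1800/275 = 6.5455
Step 2: 420 μL + 2900 μL = 3320 μL total → factor 3320/420 = 7.9048
Step 3: 130 μL brought to 1800 μL → factor 1800/130 = 13.846
Step 4: 150 μL + 300 μL = 450 μL total → factor 450/150 = 3
Step 5: 35 μL + 21.6 mL = 21635 μL total → factor 21635/35 = 618.14
Overall dilution factor = 6.5455 × 7.9048 × 13.846 × 3 × 618.14 = 1.3285 × 10^6
Stock = 1.51 nM × 1.3285 × 10^6 = 2.006 × 10^6 nM = 2.01 mM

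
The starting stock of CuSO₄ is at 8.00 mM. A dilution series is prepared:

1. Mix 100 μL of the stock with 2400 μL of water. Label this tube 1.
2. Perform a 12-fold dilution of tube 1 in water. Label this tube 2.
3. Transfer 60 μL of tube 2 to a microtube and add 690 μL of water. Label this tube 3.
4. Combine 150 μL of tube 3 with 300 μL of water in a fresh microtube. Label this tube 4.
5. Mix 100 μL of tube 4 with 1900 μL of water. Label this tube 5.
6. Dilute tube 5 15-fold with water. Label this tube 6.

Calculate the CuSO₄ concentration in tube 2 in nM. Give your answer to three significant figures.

2.67 × 10^4 nM

Step 1: 100 μL + 2400 μL = 2500 μL total → factor 2500/100 = 25
Step 2: 12-fold → factor 12
Dilution factor through tube 2 = 25 × 12 = 300
[tube 2] = 8.00 mM / 300 = 0.02667 mM = 2.67 × 10^4 nM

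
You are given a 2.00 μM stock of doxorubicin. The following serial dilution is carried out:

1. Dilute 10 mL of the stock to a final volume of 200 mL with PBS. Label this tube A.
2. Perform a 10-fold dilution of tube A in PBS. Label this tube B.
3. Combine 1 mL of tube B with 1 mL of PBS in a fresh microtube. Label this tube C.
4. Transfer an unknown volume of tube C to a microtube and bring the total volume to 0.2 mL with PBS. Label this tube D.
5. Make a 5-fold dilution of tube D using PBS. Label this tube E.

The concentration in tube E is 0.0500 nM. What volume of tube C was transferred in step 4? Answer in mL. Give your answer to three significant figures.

Step 1: 10 mL brought to 200 mL → factor 200/10 = 20
Step 2: 10-fold → factor 10
Step 3: 1 mL + 1 mL = 2 mL total → factor 2/1 = 2
Step 4: v brought to 0.2 mL → factor = 0.2 mL/v
Step 5: 5-fold → factor 5
Product of known-step factors = 2000
Overall factor = 2.00 μM / (0.0500 nM) = 40000
Step-4 factor = 40000 / 2000 = 20
v = 0.2 mL / 20 = 0.0100 mL

0.0100 mL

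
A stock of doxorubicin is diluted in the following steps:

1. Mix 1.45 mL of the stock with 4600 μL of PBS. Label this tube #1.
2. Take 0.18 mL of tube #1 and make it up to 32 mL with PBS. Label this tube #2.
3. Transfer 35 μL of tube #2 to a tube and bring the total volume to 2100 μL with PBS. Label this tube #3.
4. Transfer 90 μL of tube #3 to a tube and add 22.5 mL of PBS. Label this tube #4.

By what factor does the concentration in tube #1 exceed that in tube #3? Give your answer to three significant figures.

1.07 × 10^4

Step 1: 1.45 mL + 4600 μL = 6.05 mL total → factor 6.05/1.45 = 4.1724
Step 2: 0.18 mL brought to 32 mL → factor 32/0.18 = 177.78
Step 3: 35 μL brought to 2100 μL → factor 2100/35 = 60
Dilution factor to tube #1 = 4.1724; to tube #3 = 44506
[tube #1]/[tube #3] = (factor to tube #3)/(factor to tube #1) = 44506/4.1724 = 1.07 × 10^4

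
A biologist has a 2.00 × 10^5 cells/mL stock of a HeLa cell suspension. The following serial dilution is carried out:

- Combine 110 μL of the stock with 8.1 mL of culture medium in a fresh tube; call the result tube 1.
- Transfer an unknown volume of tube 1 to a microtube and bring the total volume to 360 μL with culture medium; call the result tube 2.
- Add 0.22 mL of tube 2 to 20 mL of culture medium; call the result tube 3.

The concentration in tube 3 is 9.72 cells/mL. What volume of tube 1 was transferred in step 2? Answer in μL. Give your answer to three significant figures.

Step 1: 110 μL + 8.1 mL = 8210 μL total → factor 8210/110 = 74.636
Step 2: v brought to 360 μL → factor = 360 μL/v
Step 3: 0.22 mL + 20 mL = 20.22 mL total → factor 20.22/0.22 = 91.909
Product of known-step factors = 6859.8
Overall factor = 2.00 × 10^5 cells/mL / (9.72 cells/mL) = 20576
Step-2 factor = 20576 / 6859.8 = 2.9995
v = 360 μL / 2.9995 = 120 μL

120 μL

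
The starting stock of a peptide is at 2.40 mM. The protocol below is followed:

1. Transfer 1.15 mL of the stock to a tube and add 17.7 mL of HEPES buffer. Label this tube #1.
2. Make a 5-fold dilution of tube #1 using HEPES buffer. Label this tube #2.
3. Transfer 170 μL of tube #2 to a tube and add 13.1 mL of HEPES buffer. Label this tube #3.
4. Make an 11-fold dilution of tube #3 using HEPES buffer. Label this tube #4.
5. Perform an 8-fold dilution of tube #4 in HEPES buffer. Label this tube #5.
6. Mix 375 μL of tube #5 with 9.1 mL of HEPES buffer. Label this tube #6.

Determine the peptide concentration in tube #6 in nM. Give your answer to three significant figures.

0.169 nM

Step 1: 1.15 mL + 17.7 mL = 18.85 mL total → factor 18.85/1.15 = 16.391
Step 2: 5-fold → factor 5
Step 3: 170 μL + 13.1 mL = 13270 μL total → factor 13270/170 = 78.059
Step 4: 11-fold → factor 11
Step 5: 8-fold → factor 8
Step 6: 375 μL + 9.1 mL = 9475 μL total → factor 9475/375 = 25.267
Overall dilution factor = 16.391 × 5 × 78.059 × 11 × 8 × 25.267 = 1.4224 × 10^7
Final = 2.40 mM / 1.4224 × 10^7 = 1.687 × 10^-7 mM = 0.169 nM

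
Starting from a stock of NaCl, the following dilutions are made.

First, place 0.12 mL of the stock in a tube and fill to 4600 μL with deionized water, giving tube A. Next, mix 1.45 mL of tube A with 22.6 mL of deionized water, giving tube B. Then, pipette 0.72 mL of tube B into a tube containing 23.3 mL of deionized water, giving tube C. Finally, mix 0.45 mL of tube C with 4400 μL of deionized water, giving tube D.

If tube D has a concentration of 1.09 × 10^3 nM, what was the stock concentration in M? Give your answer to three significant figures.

0.249 M

Step 1: 0.12 mL brought to 4600 μL → factor 4.6/0.12 = 38.333
Step 2: 1.45 mL + 22.6 mL = 24.05 mL total → factor 24.05/1.45 = 16.586
Step 3: 0.72 mL + 23.3 mL = 24.02 mL total → factor 24.02/0.72 = 33.361
Step 4: 0.45 mL + 4400 μL = 4.85 mL total → factor 4.85/0.45 = 10.778
Overall dilution factor = 38.333 × 16.586 × 33.361 × 10.778 = 2.2861 × 10^5
Stock = 1.09 × 10^3 nM × 2.2861 × 10^5 = 2.492 × 10^8 nM = 0.249 M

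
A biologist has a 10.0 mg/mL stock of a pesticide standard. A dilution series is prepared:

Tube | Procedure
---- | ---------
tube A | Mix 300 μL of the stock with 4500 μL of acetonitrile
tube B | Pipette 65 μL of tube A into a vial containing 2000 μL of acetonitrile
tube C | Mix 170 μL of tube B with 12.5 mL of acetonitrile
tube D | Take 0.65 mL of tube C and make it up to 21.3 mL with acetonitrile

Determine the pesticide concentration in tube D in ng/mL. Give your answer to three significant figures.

Step 1: 300 μL + 4500 μL = 4800 μL total → factor 4800/300 = 16
Step 2: 65 μL + 2000 μL = 2065 μL total → factor 2065/65 = 31.769
Step 3: 170 μL + 12.5 mL = 12670 μL total → factor 12670/170 = 74.529
Step 4: 0.65 mL brought to 21.3 mL → factor 21.3/0.65 = 32.769
Overall dilution factor = 16 × 31.769 × 74.529 × 32.769 = 1.2414 × 10^6
Final = 10.0 mg/mL / 1.2414 × 10^6 = 8.055 × 10^-6 mg/mL = 8.06 ng/mL

8.06 ng/mL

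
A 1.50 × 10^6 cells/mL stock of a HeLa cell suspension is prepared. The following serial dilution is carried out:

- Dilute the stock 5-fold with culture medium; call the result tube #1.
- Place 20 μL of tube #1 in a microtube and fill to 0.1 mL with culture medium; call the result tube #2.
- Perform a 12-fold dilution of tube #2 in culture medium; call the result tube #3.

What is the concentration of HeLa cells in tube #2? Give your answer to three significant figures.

6.00 × 10^4 cells/mL

Step 1: 5-fold → factor 5
Step 2: 20 μL brought to 0.1 mL → factor 100/20 = 5
Dilution factor through tube #2 = 5 × 5 = 25
[tube #2] = 1.50 × 10^6 cells/mL / 25 = 6.00 × 10^4 cells/mL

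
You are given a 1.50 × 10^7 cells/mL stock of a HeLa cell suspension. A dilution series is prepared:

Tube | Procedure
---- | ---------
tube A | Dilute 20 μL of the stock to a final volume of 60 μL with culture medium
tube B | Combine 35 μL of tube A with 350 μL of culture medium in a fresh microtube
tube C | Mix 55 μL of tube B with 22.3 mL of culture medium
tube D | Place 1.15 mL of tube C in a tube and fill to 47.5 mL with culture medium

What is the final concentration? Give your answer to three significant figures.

Step 1: 20 μL brought to 60 μL → factor 60/20 = 3
Step 2: 35 μL + 350 μL = 385 μL total → factor 385/35 = 11
Step 3: 55 μL + 22.3 mL = 22355 μL total → factor 22355/55 = 406.45
Step 4: 1.15 mL brought to 47.5 mL → factor 47.5/1.15 = 41.304
Overall dilution factor = 3 × 11 × 406.45 × 41.304 = 5.5402 × 10^5
Final = 1.50 × 10^7 cells/mL / 5.5402 × 10^5 = 27.1 cells/mL

27.1 cells/mL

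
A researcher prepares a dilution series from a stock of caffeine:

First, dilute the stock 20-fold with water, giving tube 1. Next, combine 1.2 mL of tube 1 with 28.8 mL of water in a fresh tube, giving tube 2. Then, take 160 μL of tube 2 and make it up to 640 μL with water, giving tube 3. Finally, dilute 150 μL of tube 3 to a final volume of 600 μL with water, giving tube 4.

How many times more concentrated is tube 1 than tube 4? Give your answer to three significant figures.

Step 1: 20-fold → factor 20
Step 2: 1.2 mL + 28.8 mL = 30 mL total → factor 30/1.2 = 25
Step 3: 160 μL brought to 640 μL → factor 640/160 = 4
Step 4: 150 μL brought to 600 μL → factor 600/150 = 4
Dilution factor to tube 1 = 20; to tube 4 = 8000
[tube 1]/[tube 4] = (factor to tube 4)/(factor to tube 1) = 8000/20 = 400

400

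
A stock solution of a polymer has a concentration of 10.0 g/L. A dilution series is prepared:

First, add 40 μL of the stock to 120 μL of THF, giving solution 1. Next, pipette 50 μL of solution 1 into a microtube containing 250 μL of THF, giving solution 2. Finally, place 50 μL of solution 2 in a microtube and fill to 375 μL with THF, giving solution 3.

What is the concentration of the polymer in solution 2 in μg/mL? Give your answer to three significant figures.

Step 1: 40 μL + 120 μL = 160 μL total → factor 160/40 = 4
Step 2: 50 μL + 250 μL = 300 μL total → factor 300/50 = 6
Dilution factor through solution 2 = 4 × 6 = 24
[solution 2] = 10.0 g/L / 24 = 0.4167 g/L = 417 μg/mL

417 μg/mL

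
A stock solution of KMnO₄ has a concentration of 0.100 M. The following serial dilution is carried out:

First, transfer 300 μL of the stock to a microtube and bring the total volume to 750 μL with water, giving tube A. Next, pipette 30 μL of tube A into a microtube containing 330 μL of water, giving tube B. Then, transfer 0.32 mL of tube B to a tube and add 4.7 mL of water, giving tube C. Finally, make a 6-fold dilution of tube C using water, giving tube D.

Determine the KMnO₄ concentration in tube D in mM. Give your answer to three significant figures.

0.0354 mM

Step 1: 300 μL brought to 750 μL → factor 750/300 = 2.5
Step 2: 30 μL + 330 μL = 360 μL total → factor 360/30 = 12
Step 3: 0.32 mL + 4.7 mL = 5.02 mL total → factor 5.02/0.32 = 15.688
Step 4: 6-fold → factor 6
Overall dilution factor = 2.5 × 12 × 15.688 × 6 = 2823.8
Final = 0.100 M / 2823.8 = 3.541 × 10^-5 M = 0.0354 mM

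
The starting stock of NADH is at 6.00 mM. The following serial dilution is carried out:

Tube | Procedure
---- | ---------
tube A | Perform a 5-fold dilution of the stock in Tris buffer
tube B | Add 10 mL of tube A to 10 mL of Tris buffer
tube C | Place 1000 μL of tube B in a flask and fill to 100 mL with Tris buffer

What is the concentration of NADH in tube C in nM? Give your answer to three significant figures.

Step 1: 5-fold → factor 5
Step 2: 10 mL + 10 mL = 20 mL total → factor 20/10 = 2
Step 3: 1000 μL brought to 100 mL → factor 1 × 10^5/1000 = 100
Overall dilution factor = 5 × 2 × 100 = 1000
Final = 6.00 mM / 1000 = 0.006000 mM = 6.00 × 10^3 nM

6.00 × 10^3 nM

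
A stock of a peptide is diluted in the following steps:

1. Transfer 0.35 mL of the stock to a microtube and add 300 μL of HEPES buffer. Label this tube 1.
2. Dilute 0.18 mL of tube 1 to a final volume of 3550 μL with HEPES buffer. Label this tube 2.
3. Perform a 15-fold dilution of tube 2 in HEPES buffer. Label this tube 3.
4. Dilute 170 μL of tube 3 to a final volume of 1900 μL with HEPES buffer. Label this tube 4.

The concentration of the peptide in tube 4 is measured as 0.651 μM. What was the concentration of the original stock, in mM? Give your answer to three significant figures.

4.00 mM

Step 1: 0.35 mL + 300 μL = 0.65 mL total → factor 0.65/0.35 = 1.8571
Step 2: 0.18 mL brought to 3550 μL → factor 3.55/0.18 = 19.722
Step 3: 15-fold → factor 15
Step 4: 170 μL brought to 1900 μL → factor 1900/170 = 11.176
Overall dilution factor = 1.8571 × 19.722 × 15 × 11.176 = 6140.4
Stock = 0.651 μM × 6140.4 = 3997 μM = 4.00 mM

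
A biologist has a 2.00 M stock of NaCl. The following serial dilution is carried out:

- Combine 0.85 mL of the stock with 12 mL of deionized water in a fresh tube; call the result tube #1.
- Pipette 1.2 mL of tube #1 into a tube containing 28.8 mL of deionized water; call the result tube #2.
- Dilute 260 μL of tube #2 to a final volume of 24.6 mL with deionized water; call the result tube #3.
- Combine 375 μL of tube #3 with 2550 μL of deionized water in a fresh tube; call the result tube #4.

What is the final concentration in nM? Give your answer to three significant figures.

7.17 × 10^3 nM

Step 1: 0.85 mL + 12 mL = 12.85 mL total → factor 12.85/0.85 = 15.118
Step 2: 1.2 mL + 28.8 mL = 30 mL total → factor 30/1.2 = 25
Step 3: 260 μL brought to 24.6 mL → factor 24600/260 = 94.615
Step 4: 375 μL + 2550 μL = 2925 μL total → factor 2925/375 = 7.8
Overall dilution factor = 15.118 × 25 × 94.615 × 7.8 = 2.7892 × 10^5
Final = 2.00 M / 2.7892 × 10^5 = 7.170 × 10^-6 M = 7.17 × 10^3 nM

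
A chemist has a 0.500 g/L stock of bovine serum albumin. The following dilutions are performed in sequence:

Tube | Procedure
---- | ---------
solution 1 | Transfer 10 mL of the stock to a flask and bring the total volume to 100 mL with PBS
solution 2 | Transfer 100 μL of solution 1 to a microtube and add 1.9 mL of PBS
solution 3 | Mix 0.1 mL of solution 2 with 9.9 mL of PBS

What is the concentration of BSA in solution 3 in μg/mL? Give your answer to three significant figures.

0.0250 μg/mL

Step 1: 10 mL brought to 100 mL → factor 100/10 = 10
Step 2: 100 μL + 1.9 mL = 2000 μL total → factor 2000/100 = 20
Step 3: 0.1 mL + 9.9 mL = 10 mL total → factor 10/0.1 = 100
Overall dilution factor = 10 × 20 × 100 = 20000
Final = 0.500 g/L / 20000 = 2.500 × 10^-5 g/L = 0.0250 μg/mL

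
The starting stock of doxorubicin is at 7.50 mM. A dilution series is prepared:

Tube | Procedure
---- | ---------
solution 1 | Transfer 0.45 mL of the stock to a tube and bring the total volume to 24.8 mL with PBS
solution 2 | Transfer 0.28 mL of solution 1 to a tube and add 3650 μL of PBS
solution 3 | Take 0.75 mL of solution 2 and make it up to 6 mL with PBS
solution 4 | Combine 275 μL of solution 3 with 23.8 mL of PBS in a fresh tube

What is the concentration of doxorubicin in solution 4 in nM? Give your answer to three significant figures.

Step 1: 0.45 mL brought to 24.8 mL → factor 24.8/0.45 = 55.111
Step 2: 0.28 mL + 3650 μL = 3.93 mL total → factor 3.93/0.28 = 14.036
Step 3: 0.75 mL brought to 6 mL → factor 6/0.75 = 8
Step 4: 275 μL + 23.8 mL = 24075 μL total → factor 24075/275 = 87.545
Overall dilution factor = 55.111 × 14.036 × 8 × 87.545 = 5.4175 × 10^5
Final = 7.50 mM / 5.4175 × 10^5 = 1.384 × 10^-5 mM = 13.8 nM

13.8 nM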